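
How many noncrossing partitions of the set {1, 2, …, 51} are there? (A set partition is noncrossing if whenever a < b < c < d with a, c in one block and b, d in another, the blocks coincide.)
C_51 = 7684785670514316385230816156

These noncrossing partitions are counted by the Catalan number C_n = (1/(n + 1)) · C(2n, n). For n = 51: C_51 = (1/52) · C(102, 51) = 399608854866744452032002440112/52 = 7684785670514316385230816156.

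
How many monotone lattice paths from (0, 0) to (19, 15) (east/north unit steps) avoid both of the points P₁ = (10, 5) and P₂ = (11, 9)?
Number of paths = 1119262551

Inclusion–exclusion. Total paths: C(34, 19) = 1855967520. Through P₁: C(15, 10)·C(19, 9) = 277411134. Through P₂: C(20, 11)·C(14, 8) = 504383880. Since P₁ is strictly southwest of P₂, a monotone path through both must visit P₁ then P₂; paths through both = C(15, 10)·C(5, 1)·C(14, 8) = 45090045. Avoid both = 1855967520 − 277411134 − 504383880 + 45090045 = 1119262551.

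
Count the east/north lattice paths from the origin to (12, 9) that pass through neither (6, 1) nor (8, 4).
Number of paths = 219359

Inclusion–exclusion. Total paths: C(21, 12) = 293930. Through P₁: C(7, 6)·C(14, 6) = 21021. Through P₂: C(12, 8)·C(9, 4) = 62370. Since P₁ is strictly southwest of P₂, a monotone path through both must visit P₁ then P₂; paths through both = C(7, 6)·C(5, 2)·C(9, 4) = 8820. Avoid both = 293930 − 21021 − 62370 + 8820 = 219359.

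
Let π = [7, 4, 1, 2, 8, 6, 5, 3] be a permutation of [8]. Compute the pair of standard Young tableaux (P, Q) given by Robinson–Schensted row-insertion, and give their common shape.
P = [1, 2, 3] / [4, 5] / [6, 8] / [7];  Q = [1, 4, 5] / [2, 6] / [3, 7] / [8];  common shape = (3, 2, 2, 1)

Row-insert the values π_1, π_2, … into P one at a time, bumping the leftmost entry strictly greater than the inserted value down to the next row. The recording tableau Q records, in position (i, j), the step at which that cell was added to P.
  Insert 7 (step 1): P = [7];  Q = [1]
  Insert 4 (step 2): P = [4] / [7];  Q = [1] / [2]
  Insert 1 (step 3): P = [1] / [4] / [7];  Q = [1] / [2] / [3]
  Insert 2 (step 4): P = [1, 2] / [4] / [7];  Q = [1, 4] / [2] / [3]
  Insert 8 (step 5): P = [1, 2, 8] / [4] / [7];  Q = [1, 4, 5] / [2] / [3]
  Insert 6 (step 6): P = [1, 2, 6] / [4, 8] / [7];  Q = [1, 4, 5] / [2, 6] / [3]
  Insert 5 (step 7): P = [1, 2, 5] / [4, 6] / [7, 8];  Q = [1, 4, 5] / [2, 6] / [3, 7]
  Insert 3 (step 8): P = [1, 2, 3] / [4, 5] / [6, 8] / [7];  Q = [1, 4, 5] / [2, 6] / [3, 7] / [8]
Final shape: (3, 2, 2, 1).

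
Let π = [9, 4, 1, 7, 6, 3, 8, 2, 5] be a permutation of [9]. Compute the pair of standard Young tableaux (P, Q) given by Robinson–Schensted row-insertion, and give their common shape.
P = [1, 2, 5] / [3, 6, 8] / [4] / [7] / [9];  Q = [1, 4, 7] / [2, 5, 9] / [3] / [6] / [8];  common shape = (3, 3, 1, 1, 1)

Row-insert the values π_1, π_2, … into P one at a time, bumping the leftmost entry strictly greater than the inserted value down to the next row. The recording tableau Q records, in position (i, j), the step at which that cell was added to P.
  Insert 9 (step 1): P = [9];  Q = [1]
  Insert 4 (step 2): P = [4] / [9];  Q = [1] / [2]
  Insert 1 (step 3): P = [1] / [4] / [9];  Q = [1] / [2] / [3]
  Insert 7 (step 4): P = [1, 7] / [4] / [9];  Q = [1, 4] / [2] / [3]
  Insert 6 (step 5): P = [1, 6] / [4, 7] / [9];  Q = [1, 4] / [2, 5] / [3]
  Insert 3 (step 6): P = [1, 3] / [4, 6] / [7] / [9];  Q = [1, 4] / [2, 5] / [3] / [6]
  Insert 8 (step 7): P = [1, 3, 8] / [4, 6] / [7] / [9];  Q = [1, 4, 7] / [2, 5] / [3] / [6]
  Insert 2 (step 8): P = [1, 2, 8] / [3, 6] / [4] / [7] / [9];  Q = [1, 4, 7] / [2, 5] / [3] / [6] / [8]
  Insert 5 (step 9): P = [1, 2, 5] / [3, 6, 8] / [4] / [7] / [9];  Q = [1, 4, 7] / [2, 5, 9] / [3] / [6] / [8]
Final shape: (3, 3, 1, 1, 1).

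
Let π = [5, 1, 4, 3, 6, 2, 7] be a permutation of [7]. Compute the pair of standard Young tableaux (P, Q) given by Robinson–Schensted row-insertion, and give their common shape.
P = [1, 2, 6, 7] / [3] / [4] / [5];  Q = [1, 3, 5, 7] / [2] / [4] / [6];  common shape = (4, 1, 1, 1)

Row-insert the values π_1, π_2, … into P one at a time, bumping the leftmost entry strictly greater than the inserted value down to the next row. The recording tableau Q records, in position (i, j), the step at which that cell was added to P.
  Insert 5 (step 1): P = [5];  Q = [1]
  Insert 1 (step 2): P = [1] / [5];  Q = [1] / [2]
  Insert 4 (step 3): P = [1, 4] / [5];  Q = [1, 3] / [2]
  Insert 3 (step 4): P = [1, 3] / [4] / [5];  Q = [1, 3] / [2] / [4]
  Insert 6 (step 5): P = [1, 3, 6] / [4] / [5];  Q = [1, 3, 5] / [2] / [4]
  Insert 2 (step 6): P = [1, 2, 6] / [3] / [4] / [5];  Q = [1, 3, 5] / [2] / [4] / [6]
  Insert 7 (step 7): P = [1, 2, 6, 7] / [3] / [4] / [5];  Q = [1, 3, 5, 7] / [2] / [4] / [6]
Final shape: (4, 1, 1, 1).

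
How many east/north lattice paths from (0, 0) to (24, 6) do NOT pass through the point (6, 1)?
Number of paths = 358232

Total paths from (0, 0) to (24, 6): C(30, 24) = 593775. Paths through (6, 1): (paths (0, 0) → (6, 1)) × (paths (6, 1) → (24, 6)) = C(7, 6) · C(23, 18) = 7 · 33649 = 235543. Avoidance count = 593775 − 235543 = 358232.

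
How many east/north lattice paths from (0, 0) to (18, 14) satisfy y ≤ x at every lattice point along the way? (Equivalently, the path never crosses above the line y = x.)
Number of paths = 124062000

By the reflection principle (André's argument), the number of monotone paths to (18, 14) with n ≤ m that never go above y = x is C(32, 18) − C(32, 19) = 471435600 − 347373600 = 124062000.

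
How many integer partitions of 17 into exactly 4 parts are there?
p(17, 4 parts) = 39

Partitions of n into exactly k parts are in bijection with partitions of n − k into at most k parts (subtract 1 from each part). So p(17, exactly 4) = p(13, parts ≤ 4). Computing via the recurrence p(m, j) = p(m, j−1) + p(m−j, j) gives 39.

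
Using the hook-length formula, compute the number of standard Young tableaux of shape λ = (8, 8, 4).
# SYT of shape (8, 8, 4) = 2309450

Hook-length formula: f^λ = n! / Π hook(c), product over all cells c of the Young diagram. For λ = (8, 8, 4), n = 20 boxes. Hook lengths by row (left-to-right, top-to-bottom): [10, 9, 8, 7, 5, 4, 3, 2]; [9, 8, 7, 6, 4, 3, 2, 1]; [4, 3, 2, 1]. Product of hooks = 1053455155200. So f^λ = 20! / 1053455155200 = 2432902008176640000 / 1053455155200 = 2309450.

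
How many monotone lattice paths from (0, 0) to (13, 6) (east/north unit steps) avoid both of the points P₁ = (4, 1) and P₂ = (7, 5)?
Number of paths = 12803

Inclusion–exclusion. Total paths: C(19, 13) = 27132. Through P₁: C(5, 4)·C(14, 9) = 10010. Through P₂: C(12, 7)·C(7, 6) = 5544. Since P₁ is strictly southwest of P₂, a monotone path through both must visit P₁ then P₂; paths through both = C(5, 4)·C(7, 3)·C(7, 6) = 1225. Avoid both = 27132 − 10010 − 5544 + 1225 = 12803.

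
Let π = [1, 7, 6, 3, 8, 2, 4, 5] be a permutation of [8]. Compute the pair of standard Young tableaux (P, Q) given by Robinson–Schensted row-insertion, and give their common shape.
P = [1, 2, 4, 5] / [3, 8] / [6] / [7];  Q = [1, 2, 5, 8] / [3, 7] / [4] / [6];  common shape = (4, 2, 1, 1)

Row-insert the values π_1, π_2, … into P one at a time, bumping the leftmost entry strictly greater than the inserted value down to the next row. The recording tableau Q records, in position (i, j), the step at which that cell was added to P.
  Insert 1 (step 1): P = [1];  Q = [1]
  Insert 7 (step 2): P = [1, 7];  Q = [1, 2]
  Insert 6 (step 3): P = [1, 6] / [7];  Q = [1, 2] / [3]
  Insert 3 (step 4): P = [1, 3] / [6] / [7];  Q = [1, 2] / [3] / [4]
  Insert 8 (step 5): P = [1, 3, 8] / [6] / [7];  Q = [1, 2, 5] / [3] / [4]
  Insert 2 (step 6): P = [1, 2, 8] / [3] / [6] / [7];  Q = [1, 2, 5] / [3] / [4] / [6]
  Insert 4 (step 7): P = [1, 2, 4] / [3, 8] / [6] / [7];  Q = [1, 2, 5] / [3, 7] / [4] / [6]
  Insert 5 (step 8): P = [1, 2, 4, 5] / [3, 8] / [6] / [7];  Q = [1, 2, 5, 8] / [3, 7] / [4] / [6]
Final shape: (4, 2, 1, 1).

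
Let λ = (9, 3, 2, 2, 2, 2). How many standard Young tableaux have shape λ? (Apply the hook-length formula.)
# SYT of shape (9, 3, 2, 2, 2, 2) = 19186200

Hook-length formula: f^λ = n! / Π hook(c), product over all cells c of the Young diagram. For λ = (9, 3, 2, 2, 2, 2), n = 20 boxes. Hook lengths by row (left-to-right, top-to-bottom): [14, 13, 8, 6, 5, 4, 3, 2, 1]; [7, 6, 1]; [5, 4]; [4, 3]; [3, 2]; [2, 1]. Product of hooks = 126804787200. So f^λ = 20! / 126804787200 = 2432902008176640000 / 126804787200 = 19186200.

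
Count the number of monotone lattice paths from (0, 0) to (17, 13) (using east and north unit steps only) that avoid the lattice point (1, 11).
Number of paths = 119758014

Total paths from (0, 0) to (17, 13): C(30, 17) = 119759850. Paths through (1, 11): (paths (0, 0) → (1, 11)) × (paths (1, 11) → (17, 13)) = C(12, 1) · C(18, 16) = 12 · 153 = 1836. Avoidance count = 119759850 − 1836 = 119758014.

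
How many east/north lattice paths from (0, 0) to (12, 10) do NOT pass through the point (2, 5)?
Number of paths = 583583

Total paths from (0, 0) to (12, 10): C(22, 12) = 646646. Paths through (2, 5): (paths (0, 0) → (2, 5)) × (paths (2, 5) → (12, 10)) = C(7, 2) · C(15, 10) = 21 · 3003 = 63063. Avoidance count = 646646 − 63063 = 583583.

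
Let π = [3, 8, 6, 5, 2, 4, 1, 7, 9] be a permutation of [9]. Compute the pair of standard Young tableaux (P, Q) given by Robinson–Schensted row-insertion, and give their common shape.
P = [1, 4, 7, 9] / [2, 5] / [3] / [6] / [8];  Q = [1, 2, 8, 9] / [3, 6] / [4] / [5] / [7];  common shape = (4, 2, 1, 1, 1)

Row-insert the values π_1, π_2, … into P one at a time, bumping the leftmost entry strictly greater than the inserted value down to the next row. The recording tableau Q records, in position (i, j), the step at which that cell was added to P.
  Insert 3 (step 1): P = [3];  Q = [1]
  Insert 8 (step 2): P = [3, 8];  Q = [1, 2]
  Insert 6 (step 3): P = [3, 6] / [8];  Q = [1, 2] / [3]
  Insert 5 (step 4): P = [3, 5] / [6] / [8];  Q = [1, 2] / [3] / [4]
  Insert 2 (step 5): P = [2, 5] / [3] / [6] / [8];  Q = [1, 2] / [3] / [4] / [5]
  Insert 4 (step 6): P = [2, 4] / [3, 5] / [6] / [8];  Q = [1, 2] / [3, 6] / [4] / [5]
  Insert 1 (step 7): P = [1, 4] / [2, 5] / [3] / [6] / [8];  Q = [1, 2] / [3, 6] / [4] / [5] / [7]
  Insert 7 (step 8): P = [1, 4, 7] / [2, 5] / [3] / [6] / [8];  Q = [1, 2, 8] / [3, 6] / [4] / [5] / [7]
  Insert 9 (step 9): P = [1, 4, 7, 9] / [2, 5] / [3] / [6] / [8];  Q = [1, 2, 8, 9] / [3, 6] / [4] / [5] / [7]
Final shape: (4, 2, 1, 1, 1).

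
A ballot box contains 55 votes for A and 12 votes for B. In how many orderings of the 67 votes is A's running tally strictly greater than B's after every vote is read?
Strict-lead orderings = 3848796685552

Total orderings of the 67 votes with 55 for A: C(67, 55) = 5996962277488. By the Bertrand ballot formula (Cycle Lemma / reflection principle), the number of orderings in which A is strictly ahead of B throughout is (p − q)/(p + q) · C(p + q, p) = (55 − 12)/(55 + 12) · 5996962277488 = 3848796685552.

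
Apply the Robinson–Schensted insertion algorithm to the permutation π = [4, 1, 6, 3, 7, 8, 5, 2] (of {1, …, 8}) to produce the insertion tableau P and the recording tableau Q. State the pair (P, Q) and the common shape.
P = [1, 2, 5, 8] / [3, 6, 7] / [4];  Q = [1, 3, 5, 6] / [2, 4, 7] / [8];  common shape = (4, 3, 1)

Row-insert the values π_1, π_2, … into P one at a time, bumping the leftmost entry strictly greater than the inserted value down to the next row. The recording tableau Q records, in position (i, j), the step at which that cell was added to P.
  Insert 4 (step 1): P = [4];  Q = [1]
  Insert 1 (step 2): P = [1] / [4];  Q = [1] / [2]
  Insert 6 (step 3): P = [1, 6] / [4];  Q = [1, 3] / [2]
  Insert 3 (step 4): P = [1, 3] / [4, 6];  Q = [1, 3] / [2, 4]
  Insert 7 (step 5): P = [1, 3, 7] / [4, 6];  Q = [1, 3, 5] / [2, 4]
  Insert 8 (step 6): P = [1, 3, 7, 8] / [4, 6];  Q = [1, 3, 5, 6] / [2, 4]
  Insert 5 (step 7): P = [1, 3, 5, 8] / [4, 6, 7];  Q = [1, 3, 5, 6] / [2, 4, 7]
  Insert 2 (step 8): P = [1, 2, 5, 8] / [3, 6, 7] / [4];  Q = [1, 3, 5, 6] / [2, 4, 7] / [8]
Final shape: (4, 3, 1).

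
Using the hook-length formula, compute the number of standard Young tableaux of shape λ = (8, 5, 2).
# SYT of shape (8, 5, 2) = 32032

Hook-length formula: f^λ = n! / Π hook(c), product over all cells c of the Young diagram. For λ = (8, 5, 2), n = 15 boxes. Hook lengths by row (left-to-right, top-to-bottom): [10, 9, 7, 6, 5, 3, 2, 1]; [6, 5, 3, 2, 1]; [2, 1]. Product of hooks = 40824000. So f^λ = 15! / 40824000 = 1307674368000 / 40824000 = 32032.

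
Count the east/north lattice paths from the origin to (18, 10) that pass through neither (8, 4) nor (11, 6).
Number of paths = 6708570

Inclusion–exclusion. Total paths: C(28, 18) = 13123110. Through P₁: C(12, 8)·C(16, 10) = 3963960. Through P₂: C(17, 11)·C(11, 7) = 4084080. Since P₁ is strictly southwest of P₂, a monotone path through both must visit P₁ then P₂; paths through both = C(12, 8)·C(5, 3)·C(11, 7) = 1633500. Avoid both = 13123110 − 3963960 − 4084080 + 1633500 = 6708570.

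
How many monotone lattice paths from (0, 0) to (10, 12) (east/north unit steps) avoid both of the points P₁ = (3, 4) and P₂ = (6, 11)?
Number of paths = 380541

Inclusion–exclusion. Total paths: C(22, 10) = 646646. Through P₁: C(7, 3)·C(15, 7) = 225225. Through P₂: C(17, 6)·C(5, 4) = 61880. Since P₁ is strictly southwest of P₂, a monotone path through both must visit P₁ then P₂; paths through both = C(7, 3)·C(10, 3)·C(5, 4) = 21000. Avoid both = 646646 − 225225 − 61880 + 21000 = 380541.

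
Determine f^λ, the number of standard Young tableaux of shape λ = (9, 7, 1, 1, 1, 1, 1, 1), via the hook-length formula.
# SYT of shape (9, 7, 1, 1, 1, 1, 1, 1) = 86178015

Hook-length formula: f^λ = n! / Π hook(c), product over all cells c of the Young diagram. For λ = (9, 7, 1, 1, 1, 1, 1, 1), n = 22 boxes. Hook lengths by row (left-to-right, top-to-bottom): [16, 9, 8, 7, 6, 5, 4, 2, 1]; [13, 6, 5, 4, 3, 2, 1]; [6]; [5]; [4]; [3]; [2]; [1]. Product of hooks = 13042778112000. So f^λ = 22! / 13042778112000 = 1124000727777607680000 / 13042778112000 = 86178015.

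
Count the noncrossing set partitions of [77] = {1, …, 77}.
C_77 = 18793142726809884575211361279087545193250040

These noncrossing partitions are counted by the Catalan number C_n = (1/(n + 1)) · C(2n, n). For n = 77: C_77 = (1/78) · C(154, 77) = 1465865132691170996866486179768828525073503120/78 = 18793142726809884575211361279087545193250040.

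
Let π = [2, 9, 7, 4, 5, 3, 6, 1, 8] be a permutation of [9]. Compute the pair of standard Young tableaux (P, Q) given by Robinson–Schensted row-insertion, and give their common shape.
P = [1, 3, 5, 6, 8] / [2] / [4] / [7] / [9];  Q = [1, 2, 5, 7, 9] / [3] / [4] / [6] / [8];  common shape = (5, 1, 1, 1, 1)

Row-insert the values π_1, π_2, … into P one at a time, bumping the leftmost entry strictly greater than the inserted value down to the next row. The recording tableau Q records, in position (i, j), the step at which that cell was added to P.
  Insert 2 (step 1): P = [2];  Q = [1]
  Insert 9 (step 2): P = [2, 9];  Q = [1, 2]
  Insert 7 (step 3): P = [2, 7] / [9];  Q = [1, 2] / [3]
  Insert 4 (step 4): P = [2, 4] / [7] / [9];  Q = [1, 2] / [3] / [4]
  Insert 5 (step 5): P = [2, 4, 5] / [7] / [9];  Q = [1, 2, 5] / [3] / [4]
  Insert 3 (step 6): P = [2, 3, 5] / [4] / [7] / [9];  Q = [1, 2, 5] / [3] / [4] / [6]
  Insert 6 (step 7): P = [2, 3, 5, 6] / [4] / [7] / [9];  Q = [1, 2, 5, 7] / [3] / [4] / [6]
  Insert 1 (step 8): P = [1, 3, 5, 6] / [2] / [4] / [7] / [9];  Q = [1, 2, 5, 7] / [3] / [4] / [6] / [8]
  Insert 8 (step 9): P = [1, 3, 5, 6, 8] / [2] / [4] / [7] / [9];  Q = [1, 2, 5, 7, 9] / [3] / [4] / [6] / [8]
Final shape: (5, 1, 1, 1, 1).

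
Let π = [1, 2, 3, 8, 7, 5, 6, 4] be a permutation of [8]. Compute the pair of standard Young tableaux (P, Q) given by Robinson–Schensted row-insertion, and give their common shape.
P = [1, 2, 3, 4, 6] / [5] / [7] / [8];  Q = [1, 2, 3, 4, 7] / [5] / [6] / [8];  common shape = (5, 1, 1, 1)

Row-insert the values π_1, π_2, … into P one at a time, bumping the leftmost entry strictly greater than the inserted value down to the next row. The recording tableau Q records, in position (i, j), the step at which that cell was added to P.
  Insert 1 (step 1): P = [1];  Q = [1]
  Insert 2 (step 2): P = [1, 2];  Q = [1, 2]
  Insert 3 (step 3): P = [1, 2, 3];  Q = [1, 2, 3]
  Insert 8 (step 4): P = [1, 2, 3, 8];  Q = [1, 2, 3, 4]
  Insert 7 (step 5): P = [1, 2, 3, 7] / [8];  Q = [1, 2, 3, 4] / [5]
  Insert 5 (step 6): P = [1, 2, 3, 5] / [7] / [8];  Q = [1, 2, 3, 4] / [5] / [6]
  Insert 6 (step 7): P = [1, 2, 3, 5, 6] / [7] / [8];  Q = [1, 2, 3, 4, 7] / [5] / [6]
  Insert 4 (step 8): P = [1, 2, 3, 4, 6] / [5] / [7] / [8];  Q = [1, 2, 3, 4, 7] / [5] / [6] / [8]
Final shape: (5, 1, 1, 1).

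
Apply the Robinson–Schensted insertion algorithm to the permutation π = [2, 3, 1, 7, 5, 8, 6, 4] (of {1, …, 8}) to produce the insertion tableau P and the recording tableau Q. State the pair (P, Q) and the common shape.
P = [1, 3, 4, 6] / [2, 5, 8] / [7];  Q = [1, 2, 4, 6] / [3, 5, 7] / [8];  common shape = (4, 3, 1)

Row-insert the values π_1, π_2, … into P one at a time, bumping the leftmost entry strictly greater than the inserted value down to the next row. The recording tableau Q records, in position (i, j), the step at which that cell was added to P.
  Insert 2 (step 1): P = [2];  Q = [1]
  Insert 3 (step 2): P = [2, 3];  Q = [1, 2]
  Insert 1 (step 3): P = [1, 3] / [2];  Q = [1, 2] / [3]
  Insert 7 (step 4): P = [1, 3, 7] / [2];  Q = [1, 2, 4] / [3]
  Insert 5 (step 5): P = [1, 3, 5] / [2, 7];  Q = [1, 2, 4] / [3, 5]
  Insert 8 (step 6): P = [1, 3, 5, 8] / [2, 7];  Q = [1, 2, 4, 6] / [3, 5]
  Insert 6 (step 7): P = [1, 3, 5, 6] / [2, 7, 8];  Q = [1, 2, 4, 6] / [3, 5, 7]
  Insert 4 (step 8): P = [1, 3, 4, 6] / [2, 5, 8] / [7];  Q = [1, 2, 4, 6] / [3, 5, 7] / [8]
Final shape: (4, 3, 1).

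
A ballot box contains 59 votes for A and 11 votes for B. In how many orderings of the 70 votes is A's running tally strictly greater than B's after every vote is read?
Strict-lead orderings = 1483777960704

Total orderings of the 70 votes with 59 for A: C(70, 59) = 2163842859360. By the Bertrand ballot formula (Cycle Lemma / reflection principle), the number of orderings in which A is strictly ahead of B throughout is (p − q)/(p + q) · C(p + q, p) = (59 − 11)/(59 + 11) · 2163842859360 = 1483777960704.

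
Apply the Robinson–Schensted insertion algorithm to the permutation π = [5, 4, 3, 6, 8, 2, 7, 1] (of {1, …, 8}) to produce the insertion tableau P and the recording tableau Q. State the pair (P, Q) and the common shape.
P = [1, 6, 7] / [2, 8] / [3] / [4] / [5];  Q = [1, 4, 5] / [2, 7] / [3] / [6] / [8];  common shape = (3, 2, 1, 1, 1)

Row-insert the values π_1, π_2, … into P one at a time, bumping the leftmost entry strictly greater than the inserted value down to the next row. The recording tableau Q records, in position (i, j), the step at which that cell was added to P.
  Insert 5 (step 1): P = [5];  Q = [1]
  Insert 4 (step 2): P = [4] / [5];  Q = [1] / [2]
  Insert 3 (step 3): P = [3] / [4] / [5];  Q = [1] / [2] / [3]
  Insert 6 (step 4): P = [3, 6] / [4] / [5];  Q = [1, 4] / [2] / [3]
  Insert 8 (step 5): P = [3, 6, 8] / [4] / [5];  Q = [1, 4, 5] / [2] / [3]
  Insert 2 (step 6): P = [2, 6, 8] / [3] / [4] / [5];  Q = [1, 4, 5] / [2] / [3] / [6]
  Insert 7 (step 7): P = [2, 6, 7] / [3, 8] / [4] / [5];  Q = [1, 4, 5] / [2, 7] / [3] / [6]
  Insert 1 (step 8): P = [1, 6, 7] / [2, 8] / [3] / [4] / [5];  Q = [1, 4, 5] / [2, 7] / [3] / [6] / [8]
Final shape: (3, 2, 1, 1, 1).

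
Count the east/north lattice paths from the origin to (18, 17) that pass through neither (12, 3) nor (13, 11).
Number of paths = 3368605212

Inclusion–exclusion. Total paths: C(35, 18) = 4537567650. Through P₁: C(15, 12)·C(20, 6) = 17635800. Through P₂: C(24, 13)·C(11, 5) = 1153218528. Since P₁ is strictly southwest of P₂, a monotone path through both must visit P₁ then P₂; paths through both = C(15, 12)·C(9, 1)·C(11, 5) = 1891890. Avoid both = 4537567650 − 17635800 − 1153218528 + 1891890 = 3368605212.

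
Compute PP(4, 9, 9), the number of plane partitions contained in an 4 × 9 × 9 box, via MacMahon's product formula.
PP(4, 9, 9) = 1832516612010448

Evaluate the triple product over i = 1..4, j = 1..9, k = 1..9. The factors are (2/1) · (3/2) · (4/3) · (5/4) · (6/5) · (7/6) · (8/7) · (9/8) · … (324 factors total). The numerators and denominators telescope so the product is an integer; carrying out the multiplication exactly gives PP(4, 9, 9) = 1832516612010448.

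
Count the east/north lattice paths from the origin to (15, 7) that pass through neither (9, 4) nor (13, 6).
Number of paths = 61263

Inclusion–exclusion. Total paths: C(22, 15) = 170544. Through P₁: C(13, 9)·C(9, 6) = 60060. Through P₂: C(19, 13)·C(3, 2) = 81396. Since P₁ is strictly southwest of P₂, a monotone path through both must visit P₁ then P₂; paths through both = C(13, 9)·C(6, 4)·C(3, 2) = 32175. Avoid both = 170544 − 60060 − 81396 + 32175 = 61263.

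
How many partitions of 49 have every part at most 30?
p(49, parts ≤ 30) = 171928

Use the recurrence p(n, m) = p(n, m−1) + p(n−m, m): either the largest part is < m (count p(n, m−1)) or the largest part is exactly m (remove one copy of m, count p(n−m, m)). With p(0, ·) = 1 this gives p(49, parts ≤ 30) = 171928. (By conjugating Young diagrams, this also counts partitions of 49 into at most 30 parts.)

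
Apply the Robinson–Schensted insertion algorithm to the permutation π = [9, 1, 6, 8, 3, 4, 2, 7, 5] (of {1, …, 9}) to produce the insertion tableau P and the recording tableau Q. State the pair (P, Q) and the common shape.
P = [1, 2, 4, 5] / [3, 7] / [6, 8] / [9];  Q = [1, 3, 4, 8] / [2, 6] / [5, 9] / [7];  common shape = (4, 2, 2, 1)

Row-insert the values π_1, π_2, … into P one at a time, bumping the leftmost entry strictly greater than the inserted value down to the next row. The recording tableau Q records, in position (i, j), the step at which that cell was added to P.
  Insert 9 (step 1): P = [9];  Q = [1]
  Insert 1 (step 2): P = [1] / [9];  Q = [1] / [2]
  Insert 6 (step 3): P = [1, 6] / [9];  Q = [1, 3] / [2]
  Insert 8 (step 4): P = [1, 6, 8] / [9];  Q = [1, 3, 4] / [2]
  Insert 3 (step 5): P = [1, 3, 8] / [6] / [9];  Q = [1, 3, 4] / [2] / [5]
  Insert 4 (step 6): P = [1, 3, 4] / [6, 8] / [9];  Q = [1, 3, 4] / [2, 6] / [5]
  Insert 2 (step 7): P = [1, 2, 4] / [3, 8] / [6] / [9];  Q = [1, 3, 4] / [2, 6] / [5] / [7]
  Insert 7 (step 8): P = [1, 2, 4, 7] / [3, 8] / [6] / [9];  Q = [1, 3, 4, 8] / [2, 6] / [5] / [7]
  Insert 5 (step 9): P = [1, 2, 4, 5] / [3, 7] / [6, 8] / [9];  Q = [1, 3, 4, 8] / [2, 6] / [5, 9] / [7]
Final shape: (4, 2, 2, 1).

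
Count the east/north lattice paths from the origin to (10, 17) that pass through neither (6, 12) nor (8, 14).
Number of paths = 4013361

Inclusion–exclusion. Total paths: C(27, 10) = 8436285. Through P₁: C(18, 6)·C(9, 4) = 2339064. Through P₂: C(22, 8)·C(5, 2) = 3197700. Since P₁ is strictly southwest of P₂, a monotone path through both must visit P₁ then P₂; paths through both = C(18, 6)·C(4, 2)·C(5, 2) = 1113840. Avoid both = 8436285 − 2339064 − 3197700 + 1113840 = 4013361.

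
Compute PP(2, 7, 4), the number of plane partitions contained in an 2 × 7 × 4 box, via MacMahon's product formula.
PP(2, 7, 4) = 32670

Evaluate the triple product over i = 1..2, j = 1..7, k = 1..4. The factors are (2/1) · (3/2) · (4/3) · (5/4) · (3/2) · (4/3) · (5/4) · (6/5) · … (56 factors total). The numerators and denominators telescope so the product is an integer; carrying out the multiplication exactly gives PP(2, 7, 4) = 32670.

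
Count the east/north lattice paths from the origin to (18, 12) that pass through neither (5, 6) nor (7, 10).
Number of paths = 72981837

Inclusion–exclusion. Total paths: C(30, 18) = 86493225. Through P₁: C(11, 5)·C(19, 13) = 12534984. Through P₂: C(17, 7)·C(13, 11) = 1516944. Since P₁ is strictly southwest of P₂, a monotone path through both must visit P₁ then P₂; paths through both = C(11, 5)·C(6, 2)·C(13, 11) = 540540. Avoid both = 86493225 − 12534984 − 1516944 + 540540 = 72981837.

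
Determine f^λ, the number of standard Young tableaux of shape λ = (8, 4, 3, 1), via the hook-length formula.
# SYT of shape (8, 4, 3, 1) = 318500

Hook-length formula: f^λ = n! / Π hook(c), product over all cells c of the Young diagram. For λ = (8, 4, 3, 1), n = 16 boxes. Hook lengths by row (left-to-right, top-to-bottom): [11, 9, 8, 6, 4, 3, 2, 1]; [6, 4, 3, 1]; [4, 2, 1]; [1]. Product of hooks = 65691648. So f^λ = 16! / 65691648 = 20922789888000 / 65691648 = 318500.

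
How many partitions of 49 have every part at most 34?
p(49, parts ≤ 34) = 173017

Use the recurrence p(n, m) = p(n, m−1) + p(n−m, m): either the largest part is < m (count p(n, m−1)) or the largest part is exactly m (remove one copy of m, count p(n−m, m)). With p(0, ·) = 1 this gives p(49, parts ≤ 34) = 173017. (By conjugating Young diagrams, this also counts partitions of 49 into at most 34 parts.)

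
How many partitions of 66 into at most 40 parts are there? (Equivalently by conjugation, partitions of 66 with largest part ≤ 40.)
p(66, parts ≤ 40) = 2314224

Use the recurrence p(n, m) = p(n, m−1) + p(n−m, m): either the largest part is < m (count p(n, m−1)) or the largest part is exactly m (remove one copy of m, count p(n−m, m)). With p(0, ·) = 1 this gives p(66, parts ≤ 40) = 2314224. (By conjugating Young diagrams, this also counts partitions of 66 into at most 40 parts.)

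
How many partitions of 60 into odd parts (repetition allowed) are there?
p_odd(60) = 10880

Enumerate partitions using only odd parts via the recurrence o(n, m) = o(n, m−2) + o(n−m, m) over odd m, starting from the largest odd part ≤ n. This gives p_odd(60) = 10880. (Euler's theorem: equals the count of distinct-part partitions.)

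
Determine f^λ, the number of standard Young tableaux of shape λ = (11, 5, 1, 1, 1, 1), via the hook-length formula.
# SYT of shape (11, 5, 1, 1, 1, 1) = 5143775

Hook-length formula: f^λ = n! / Π hook(c), product over all cells c of the Young diagram. For λ = (11, 5, 1, 1, 1, 1), n = 20 boxes. Hook lengths by row (left-to-right, top-to-bottom): [16, 11, 10, 9, 8, 6, 5, 4, 3, 2, 1]; [9, 4, 3, 2, 1]; [4]; [3]; [2]; [1]. Product of hooks = 472979865600. So f^λ = 20! / 472979865600 = 2432902008176640000 / 472979865600 = 5143775.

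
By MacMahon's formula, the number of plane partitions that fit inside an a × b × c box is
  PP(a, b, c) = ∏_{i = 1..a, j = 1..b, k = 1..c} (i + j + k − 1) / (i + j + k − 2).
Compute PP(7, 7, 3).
PP(7, 7, 3) = 877262100

Evaluate the triple product over i = 1..7, j = 1..7, k = 1..3. The factors are (2/1) · (3/2) · (4/3) · (3/2) · (4/3) · (5/4) · (4/3) · (5/4) · … (147 factors total). The numerators and denominators telescope so the product is an integer; carrying out the multiplication exactly gives PP(7, 7, 3) = 877262100.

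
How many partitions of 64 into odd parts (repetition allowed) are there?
p_odd(64) = 16444

Enumerate partitions using only odd parts via the recurrence o(n, m) = o(n, m−2) + o(n−m, m) over odd m, starting from the largest odd part ≤ n. This gives p_odd(64) = 16444. (Euler's theorem: equals the count of distinct-part partitions.)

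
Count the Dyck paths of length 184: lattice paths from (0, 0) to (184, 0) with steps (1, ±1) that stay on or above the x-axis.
C_92 = 15487357822491889407128326963778343232013931127835600

These Dyck paths are counted by the Catalan number C_n = (1/(n + 1)) · C(2n, n). For n = 92: C_92 = (1/93) · C(184, 92) = 1440324277491745714862934407631385920577295594888710800/93 = 15487357822491889407128326963778343232013931127835600.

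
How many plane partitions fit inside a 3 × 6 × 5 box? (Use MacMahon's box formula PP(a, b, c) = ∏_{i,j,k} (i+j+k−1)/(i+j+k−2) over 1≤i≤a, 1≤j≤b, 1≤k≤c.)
PP(3, 6, 5) = 3737448

Evaluate the triple product over i = 1..3, j = 1..6, k = 1..5. The factors are (2/1) · (3/2) · (4/3) · (5/4) · (6/5) · (3/2) · (4/3) · (5/4) · … (90 factors total). The numerators and denominators telescope so the product is an integer; carrying out the multiplication exactly gives PP(3, 6, 5) = 3737448.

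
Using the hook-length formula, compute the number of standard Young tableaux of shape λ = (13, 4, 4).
# SYT of shape (13, 4, 4) = 1492260

Hook-length formula: f^λ = n! / Π hook(c), product over all cells c of the Young diagram. For λ = (13, 4, 4), n = 21 boxes. Hook lengths by row (left-to-right, top-to-bottom): [15, 14, 13, 12, 9, 8, 7, 6, 5, 4, 3, 2, 1]; [5, 4, 3, 2]; [4, 3, 2, 1]. Product of hooks = 34237292544000. So f^λ = 21! / 34237292544000 = 51090942171709440000 / 34237292544000 = 1492260.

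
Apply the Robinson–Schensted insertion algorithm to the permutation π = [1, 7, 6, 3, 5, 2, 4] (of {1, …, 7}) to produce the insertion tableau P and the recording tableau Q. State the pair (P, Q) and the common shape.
P = [1, 2, 4] / [3, 5] / [6] / [7];  Q = [1, 2, 5] / [3, 7] / [4] / [6];  common shape = (3, 2, 1, 1)

Row-insert the values π_1, π_2, … into P one at a time, bumping the leftmost entry strictly greater than the inserted value down to the next row. The recording tableau Q records, in position (i, j), the step at which that cell was added to P.
  Insert 1 (step 1): P = [1];  Q = [1]
  Insert 7 (step 2): P = [1, 7];  Q = [1, 2]
  Insert 6 (step 3): P = [1, 6] / [7];  Q = [1, 2] / [3]
  Insert 3 (step 4): P = [1, 3] / [6] / [7];  Q = [1, 2] / [3] / [4]
  Insert 5 (step 5): P = [1, 3, 5] / [6] / [7];  Q = [1, 2, 5] / [3] / [4]
  Insert 2 (step 6): P = [1, 2, 5] / [3] / [6] / [7];  Q = [1, 2, 5] / [3] / [4] / [6]
  Insert 4 (step 7): P = [1, 2, 4] / [3, 5] / [6] / [7];  Q = [1, 2, 5] / [3, 7] / [4] / [6]
Final shape: (3, 2, 1, 1).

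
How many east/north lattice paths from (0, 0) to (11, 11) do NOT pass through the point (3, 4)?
Number of paths = 480207

Total paths from (0, 0) to (11, 11): C(22, 11) = 705432. Paths through (3, 4): (paths (0, 0) → (3, 4)) × (paths (3, 4) → (11, 11)) = C(7, 3) · C(15, 8) = 35 · 6435 = 225225. Avoidance count = 705432 − 225225 = 480207.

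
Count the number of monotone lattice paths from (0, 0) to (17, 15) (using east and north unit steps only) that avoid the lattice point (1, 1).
Number of paths = 274877370

Total paths from (0, 0) to (17, 15): C(32, 17) = 565722720. Paths through (1, 1): (paths (0, 0) → (1, 1)) × (paths (1, 1) → (17, 15)) = C(2, 1) · C(30, 16) = 2 · 145422675 = 290845350. Avoidance count = 565722720 − 290845350 = 274877370.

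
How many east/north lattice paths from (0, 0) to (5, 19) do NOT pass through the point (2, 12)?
Number of paths = 31584

Total paths from (0, 0) to (5, 19): C(24, 5) = 42504. Paths through (2, 12): (paths (0, 0) → (2, 12)) × (paths (2, 12) → (5, 19)) = C(14, 2) · C(10, 3) = 91 · 120 = 10920. Avoidance count = 42504 − 10920 = 31584.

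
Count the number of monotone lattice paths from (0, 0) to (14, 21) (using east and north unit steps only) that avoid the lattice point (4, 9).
Number of paths = 1857607510

Total paths from (0, 0) to (14, 21): C(35, 14) = 2319959400. Paths through (4, 9): (paths (0, 0) → (4, 9)) × (paths (4, 9) → (14, 21)) = C(13, 4) · C(22, 10) = 715 · 646646 = 462351890. Avoidance count = 2319959400 − 462351890 = 1857607510.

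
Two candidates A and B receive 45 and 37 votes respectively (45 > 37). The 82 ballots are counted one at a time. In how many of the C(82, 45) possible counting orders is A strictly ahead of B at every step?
Strict-lead orderings = 28167869114977430180160

Total orderings of the 82 votes with 45 for A: C(82, 45) = 288720658428518659346640. By the Bertrand ballot formula (Cycle Lemma / reflection principle), the number of orderings in which A is strictly ahead of B throughout is (p − q)/(p + q) · C(p + q, p) = (45 − 37)/(45 + 37) · 288720658428518659346640 = 28167869114977430180160.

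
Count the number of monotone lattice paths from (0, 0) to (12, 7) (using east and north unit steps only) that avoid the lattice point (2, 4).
Number of paths = 46098

Total paths from (0, 0) to (12, 7): C(19, 12) = 50388. Paths through (2, 4): (paths (0, 0) → (2, 4)) × (paths (2, 4) → (12, 7)) = C(6, 2) · C(13, 10) = 15 · 286 = 4290. Avoidance count = 50388 − 4290 = 46098.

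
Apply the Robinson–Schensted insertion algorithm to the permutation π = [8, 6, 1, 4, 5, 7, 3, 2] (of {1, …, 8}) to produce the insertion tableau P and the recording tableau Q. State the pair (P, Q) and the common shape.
P = [1, 2, 5, 7] / [3] / [4] / [6] / [8];  Q = [1, 4, 5, 6] / [2] / [3] / [7] / [8];  common shape = (4, 1, 1, 1, 1)

Row-insert the values π_1, π_2, … into P one at a time, bumping the leftmost entry strictly greater than the inserted value down to the next row. The recording tableau Q records, in position (i, j), the step at which that cell was added to P.
  Insert 8 (step 1): P = [8];  Q = [1]
  Insert 6 (step 2): P = [6] / [8];  Q = [1] / [2]
  Insert 1 (step 3): P = [1] / [6] / [8];  Q = [1] / [2] / [3]
  Insert 4 (step 4): P = [1, 4] / [6] / [8];  Q = [1, 4] / [2] / [3]
  Insert 5 (step 5): P = [1, 4, 5] / [6] / [8];  Q = [1, 4, 5] / [2] / [3]
  Insert 7 (step 6): P = [1, 4, 5, 7] / [6] / [8];  Q = [1, 4, 5, 6] / [2] / [3]
  Insert 3 (step 7): P = [1, 3, 5, 7] / [4] / [6] / [8];  Q = [1, 4, 5, 6] / [2] / [3] / [7]
  Insert 2 (step 8): P = [1, 2, 5, 7] / [3] / [4] / [6] / [8];  Q = [1, 4, 5, 6] / [2] / [3] / [7] / [8]
Final shape: (4, 1, 1, 1, 1).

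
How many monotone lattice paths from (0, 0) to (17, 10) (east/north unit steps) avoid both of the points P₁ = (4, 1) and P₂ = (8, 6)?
Number of paths = 4252490

Inclusion–exclusion. Total paths: C(27, 17) = 8436285. Through P₁: C(5, 4)·C(22, 13) = 2487100. Through P₂: C(14, 8)·C(13, 9) = 2147145. Since P₁ is strictly southwest of P₂, a monotone path through both must visit P₁ then P₂; paths through both = C(5, 4)·C(9, 4)·C(13, 9) = 450450. Avoid both = 8436285 − 2487100 − 2147145 + 450450 = 4252490.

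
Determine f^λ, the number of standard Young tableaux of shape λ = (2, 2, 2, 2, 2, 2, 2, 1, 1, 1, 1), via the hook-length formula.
# SYT of shape (2, 2, 2, 2, 2, 2, 2, 1, 1, 1, 1) = 13260

Hook-length formula: f^λ = n! / Π hook(c), product over all cells c of the Young diagram. For λ = (2, 2, 2, 2, 2, 2, 2, 1, 1, 1, 1), n = 18 boxes. Hook lengths by row (left-to-right, top-to-bottom): [12, 7]; [11, 6]; [10, 5]; [9, 4]; [8, 3]; [7, 2]; [6, 1]; [4]; [3]; [2]; [1]. Product of hooks = 482833612800. So f^λ = 18! / 482833612800 = 6402373705728000 / 482833612800 = 13260.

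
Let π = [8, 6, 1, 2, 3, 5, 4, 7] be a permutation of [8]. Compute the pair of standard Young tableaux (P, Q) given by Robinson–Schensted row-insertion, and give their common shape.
P = [1, 2, 3, 4, 7] / [5] / [6] / [8];  Q = [1, 4, 5, 6, 8] / [2] / [3] / [7];  common shape = (5, 1, 1, 1)

Row-insert the values π_1, π_2, … into P one at a time, bumping the leftmost entry strictly greater than the inserted value down to the next row. The recording tableau Q records, in position (i, j), the step at which that cell was added to P.
  Insert 8 (step 1): P = [8];  Q = [1]
  Insert 6 (step 2): P = [6] / [8];  Q = [1] / [2]
  Insert 1 (step 3): P = [1] / [6] / [8];  Q = [1] / [2] / [3]
  Insert 2 (step 4): P = [1, 2] / [6] / [8];  Q = [1, 4] / [2] / [3]
  Insert 3 (step 5): P = [1, 2, 3] / [6] / [8];  Q = [1, 4, 5] / [2] / [3]
  Insert 5 (step 6): P = [1, 2, 3, 5] / [6] / [8];  Q = [1, 4, 5, 6] / [2] / [3]
  Insert 4 (step 7): P = [1, 2, 3, 4] / [5] / [6] / [8];  Q = [1, 4, 5, 6] / [2] / [3] / [7]
  Insert 7 (step 8): P = [1, 2, 3, 4, 7] / [5] / [6] / [8];  Q = [1, 4, 5, 6, 8] / [2] / [3] / [7]
Final shape: (5, 1, 1, 1).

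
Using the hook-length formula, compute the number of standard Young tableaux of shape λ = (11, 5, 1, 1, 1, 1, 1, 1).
# SYT of shape (11, 5, 1, 1, 1, 1, 1, 1) = 57610280

Hook-length formula: f^λ = n! / Π hook(c), product over all cells c of the Young diagram. For λ = (11, 5, 1, 1, 1, 1, 1, 1), n = 22 boxes. Hook lengths by row (left-to-right, top-to-bottom): [18, 11, 10, 9, 8, 6, 5, 4, 3, 2, 1]; [11, 4, 3, 2, 1]; [6]; [5]; [4]; [3]; [2]; [1]. Product of hooks = 19510419456000. So f^λ = 22! / 19510419456000 = 1124000727777607680000 / 19510419456000 = 57610280.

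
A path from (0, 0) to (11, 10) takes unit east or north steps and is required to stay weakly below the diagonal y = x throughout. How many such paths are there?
Number of paths = 58786

By the reflection principle (André's argument), the number of monotone paths to (11, 10) with n ≤ m that never go above y = x is C(21, 11) − C(21, 12) = 352716 − 293930 = 58786.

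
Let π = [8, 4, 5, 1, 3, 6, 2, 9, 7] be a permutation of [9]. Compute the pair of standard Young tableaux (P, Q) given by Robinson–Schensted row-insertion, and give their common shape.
P = [1, 2, 6, 7] / [3, 5, 9] / [4] / [8];  Q = [1, 3, 6, 8] / [2, 5, 9] / [4] / [7];  common shape = (4, 3, 1, 1)

Row-insert the values π_1, π_2, … into P one at a time, bumping the leftmost entry strictly greater than the inserted value down to the next row. The recording tableau Q records, in position (i, j), the step at which that cell was added to P.
  Insert 8 (step 1): P = [8];  Q = [1]
  Insert 4 (step 2): P = [4] / [8];  Q = [1] / [2]
  Insert 5 (step 3): P = [4, 5] / [8];  Q = [1, 3] / [2]
  Insert 1 (step 4): P = [1, 5] / [4] / [8];  Q = [1, 3] / [2] / [4]
  Insert 3 (step 5): P = [1, 3] / [4, 5] / [8];  Q = [1, 3] / [2, 5] / [4]
  Insert 6 (step 6): P = [1, 3, 6] / [4, 5] / [8];  Q = [1, 3, 6] / [2, 5] / [4]
  Insert 2 (step 7): P = [1, 2, 6] / [3, 5] / [4] / [8];  Q = [1, 3, 6] / [2, 5] / [4] / [7]
  Insert 9 (step 8): P = [1, 2, 6, 9] / [3, 5] / [4] / [8];  Q = [1, 3, 6, 8] / [2, 5] / [4] / [7]
  Insert 7 (step 9): P = [1, 2, 6, 7] / [3, 5, 9] / [4] / [8];  Q = [1, 3, 6, 8] / [2, 5, 9] / [4] / [7]
Final shape: (4, 3, 1, 1).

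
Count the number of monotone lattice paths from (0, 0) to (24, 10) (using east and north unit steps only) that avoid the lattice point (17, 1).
Number of paths = 130922220

Total paths from (0, 0) to (24, 10): C(34, 24) = 131128140. Paths through (17, 1): (paths (0, 0) → (17, 1)) × (paths (17, 1) → (24, 10)) = C(18, 17) · C(16, 7) = 18 · 11440 = 205920. Avoidance count = 131128140 − 205920 = 130922220.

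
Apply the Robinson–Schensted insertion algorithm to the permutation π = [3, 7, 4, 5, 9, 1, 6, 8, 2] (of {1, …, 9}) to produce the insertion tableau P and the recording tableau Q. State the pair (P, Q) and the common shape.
P = [1, 2, 5, 6, 8] / [3, 4] / [7, 9];  Q = [1, 2, 4, 5, 8] / [3, 7] / [6, 9];  common shape = (5, 2, 2)

Row-insert the values π_1, π_2, … into P one at a time, bumping the leftmost entry strictly greater than the inserted value down to the next row. The recording tableau Q records, in position (i, j), the step at which that cell was added to P.
  Insert 3 (step 1): P = [3];  Q = [1]
  Insert 7 (step 2): P = [3, 7];  Q = [1, 2]
  Insert 4 (step 3): P = [3, 4] / [7];  Q = [1, 2] / [3]
  Insert 5 (step 4): P = [3, 4, 5] / [7];  Q = [1, 2, 4] / [3]
  Insert 9 (step 5): P = [3, 4, 5, 9] / [7];  Q = [1, 2, 4, 5] / [3]
  Insert 1 (step 6): P = [1, 4, 5, 9] / [3] / [7];  Q = [1, 2, 4, 5] / [3] / [6]
  Insert 6 (step 7): P = [1, 4, 5, 6] / [3, 9] / [7];  Q = [1, 2, 4, 5] / [3, 7] / [6]
  Insert 8 (step 8): P = [1, 4, 5, 6, 8] / [3, 9] / [7];  Q = [1, 2, 4, 5, 8] / [3, 7] / [6]
  Insert 2 (step 9): P = [1, 2, 5, 6, 8] / [3, 4] / [7, 9];  Q = [1, 2, 4, 5, 8] / [3, 7] / [6, 9]
Final shape: (5, 2, 2).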